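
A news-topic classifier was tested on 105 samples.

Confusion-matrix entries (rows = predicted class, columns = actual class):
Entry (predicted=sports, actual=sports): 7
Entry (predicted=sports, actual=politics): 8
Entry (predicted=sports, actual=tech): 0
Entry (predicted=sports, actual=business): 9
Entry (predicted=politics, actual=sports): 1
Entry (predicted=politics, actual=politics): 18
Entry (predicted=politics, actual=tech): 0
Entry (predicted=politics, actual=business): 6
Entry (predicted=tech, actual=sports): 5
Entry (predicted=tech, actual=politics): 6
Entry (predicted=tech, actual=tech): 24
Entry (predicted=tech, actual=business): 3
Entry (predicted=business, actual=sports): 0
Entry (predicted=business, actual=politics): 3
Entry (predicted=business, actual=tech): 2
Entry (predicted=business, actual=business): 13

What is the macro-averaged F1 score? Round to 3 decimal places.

0.565

Per-class F1 score (2·TP/(2·TP+FP+FN)):
  sports: TP=7, FP=8+0+9=17, FN=1+5+0=6 → 14/37 = 0.3784
  politics: TP=18, FP=1+0+6=7, FN=8+6+3=17 → 36/60 = 0.6000
  tech: TP=24, FP=5+6+3=14, FN=0+0+2=2 → 48/64 = 0.7500
  business: TP=13, FP=0+3+2=5, FN=9+6+3=18 → 26/49 = 0.5306
Macro-F1 score = mean = (0.3784 + 0.6000 + 0.7500 + 0.5306) / 4 = 0.565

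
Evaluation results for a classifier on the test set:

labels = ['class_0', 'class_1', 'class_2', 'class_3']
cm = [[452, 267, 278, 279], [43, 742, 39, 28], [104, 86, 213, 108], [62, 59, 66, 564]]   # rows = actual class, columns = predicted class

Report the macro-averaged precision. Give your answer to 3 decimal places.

0.565

Per-class precision (TP/(TP+FP)):
  class_0: TP=452, FP=43+104+62=209 → 452/661 = 0.6838
  class_1: TP=742, FP=267+86+59=412 → 742/1154 = 0.6430
  class_2: TP=213, FP=278+39+66=383 → 213/596 = 0.3574
  class_3: TP=564, FP=279+28+108=415 → 564/979 = 0.5761
Macro-precision = mean = (0.6838 + 0.6430 + 0.3574 + 0.5761) / 4 = 0.565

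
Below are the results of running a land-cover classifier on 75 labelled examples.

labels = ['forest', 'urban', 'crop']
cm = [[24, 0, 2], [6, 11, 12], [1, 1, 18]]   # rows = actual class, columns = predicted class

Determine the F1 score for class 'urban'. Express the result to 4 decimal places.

Take TP from the diagonal, FP from the rest of the 'urban' prediction marginal, FN from the rest of the 'urban' actual marginal.
F1 score = 2·TP/(2·TP+FP+FN).
urban: TP=11, FP=0+1=1, FN=6+12=18 → 22/41 = 0.53659

0.5366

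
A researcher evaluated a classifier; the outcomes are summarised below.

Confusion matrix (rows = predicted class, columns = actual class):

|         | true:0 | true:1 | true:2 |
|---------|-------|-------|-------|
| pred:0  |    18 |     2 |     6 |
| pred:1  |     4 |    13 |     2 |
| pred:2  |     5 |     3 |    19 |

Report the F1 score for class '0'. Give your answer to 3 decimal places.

Treat '0' as positive and all other classes as negative.
F1 score = 2·TP/(2·TP+FP+FN).
0: TP=18, FP=2+6=8, FN=4+5=9 → 36/53 = 0.6792

0.679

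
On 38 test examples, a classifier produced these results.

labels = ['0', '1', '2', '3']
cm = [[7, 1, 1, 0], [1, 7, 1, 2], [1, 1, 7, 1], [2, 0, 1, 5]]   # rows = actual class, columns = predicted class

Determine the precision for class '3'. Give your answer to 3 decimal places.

0.625

One-vs-rest for '3': TP = diagonal; FP = other classes predicted '3'; FN = '3' predicted as other.
precision = TP/(TP+FP).
3: TP=5, FP=0+2+1=3 → 5/8 = 0.6250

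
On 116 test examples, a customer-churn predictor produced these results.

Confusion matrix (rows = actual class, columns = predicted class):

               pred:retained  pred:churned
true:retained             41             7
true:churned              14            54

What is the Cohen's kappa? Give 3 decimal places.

Observed agreement pₒ = trace/N = 95/116 = 0.8190
Expected agreement pₑ = Σ (rowᵢ·colᵢ)/N² = (48·55 + 68·61)/116² = 0.5045
κ = (pₒ − pₑ)/(1 − pₑ) = (0.8190 − 0.5045)/(1 − 0.5045) = 0.635

0.635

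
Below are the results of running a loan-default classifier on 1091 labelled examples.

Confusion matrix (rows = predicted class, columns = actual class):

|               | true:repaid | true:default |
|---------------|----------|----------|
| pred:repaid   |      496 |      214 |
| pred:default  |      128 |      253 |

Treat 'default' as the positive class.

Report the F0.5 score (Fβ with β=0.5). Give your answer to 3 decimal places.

Fβ = (1+β²)·TP / ((1+β²)·TP + β²·FN + FP), with β²=1/4
= 1.25·253 / (1.25·253 + 0.25·214 + 128) = 0.635

0.635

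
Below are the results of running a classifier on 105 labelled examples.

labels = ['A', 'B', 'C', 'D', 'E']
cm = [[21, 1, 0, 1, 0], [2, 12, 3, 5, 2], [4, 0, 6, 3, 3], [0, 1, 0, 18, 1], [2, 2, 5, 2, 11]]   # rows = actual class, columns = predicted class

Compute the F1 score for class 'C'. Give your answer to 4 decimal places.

0.4000

One-vs-rest for 'C': TP = diagonal; FP = other classes predicted 'C'; FN = 'C' predicted as other.
F1 score = 2·TP/(2·TP+FP+FN).
C: TP=6, FP=0+3+0+5=8, FN=4+0+3+3=10 → 12/30 = 0.40000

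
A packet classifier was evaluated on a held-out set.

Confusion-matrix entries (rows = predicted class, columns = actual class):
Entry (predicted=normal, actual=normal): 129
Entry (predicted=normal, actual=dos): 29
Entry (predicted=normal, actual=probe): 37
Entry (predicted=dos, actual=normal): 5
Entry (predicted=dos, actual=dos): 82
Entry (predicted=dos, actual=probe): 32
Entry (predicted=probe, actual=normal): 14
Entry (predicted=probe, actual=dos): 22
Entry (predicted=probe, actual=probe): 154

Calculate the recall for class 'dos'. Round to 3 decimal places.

0.617

recall = TP/(TP+FN).
dos: TP=82, FN=29+22=51 → 82/133 = 0.6165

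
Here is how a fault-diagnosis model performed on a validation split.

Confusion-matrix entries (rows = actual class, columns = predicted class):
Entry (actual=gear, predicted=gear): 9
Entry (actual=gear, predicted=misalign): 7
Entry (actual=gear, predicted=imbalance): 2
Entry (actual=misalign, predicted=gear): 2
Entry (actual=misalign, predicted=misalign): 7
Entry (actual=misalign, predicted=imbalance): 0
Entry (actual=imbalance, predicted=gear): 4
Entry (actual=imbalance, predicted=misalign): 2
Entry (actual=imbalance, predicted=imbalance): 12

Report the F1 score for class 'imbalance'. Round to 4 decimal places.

0.7500

Take TP from the diagonal, FP from the rest of the 'imbalance' prediction marginal, FN from the rest of the 'imbalance' actual marginal.
F1 score = 2·TP/(2·TP+FP+FN).
imbalance: TP=12, FP=2+0=2, FN=4+2=6 → 24/32 = 0.75000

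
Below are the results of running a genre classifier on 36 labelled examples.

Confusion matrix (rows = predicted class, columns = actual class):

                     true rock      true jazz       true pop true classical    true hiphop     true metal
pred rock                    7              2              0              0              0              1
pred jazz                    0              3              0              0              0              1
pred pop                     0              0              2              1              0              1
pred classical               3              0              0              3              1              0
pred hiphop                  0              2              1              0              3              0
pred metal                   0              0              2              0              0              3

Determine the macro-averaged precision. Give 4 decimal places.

0.5798

Per-class precision (TP/(TP+FP)):
  rock: TP=7, FP=2+0+0+0+1=3 → 7/10 = 0.70000
  jazz: TP=3, FP=0+0+0+0+1=1 → 3/4 = 0.75000
  pop: TP=2, FP=0+0+1+0+1=2 → 2/4 = 0.50000
  classical: TP=3, FP=3+0+0+1+0=4 → 3/7 = 0.42857
  hiphop: TP=3, FP=0+2+1+0+0=3 → 3/6 = 0.50000
  metal: TP=3, FP=0+0+2+0+0=2 → 3/5 = 0.60000
Macro-precision = mean = (0.70000 + 0.75000 + 0.50000 + 0.42857 + 0.50000 + 0.60000) / 6 = 0.5798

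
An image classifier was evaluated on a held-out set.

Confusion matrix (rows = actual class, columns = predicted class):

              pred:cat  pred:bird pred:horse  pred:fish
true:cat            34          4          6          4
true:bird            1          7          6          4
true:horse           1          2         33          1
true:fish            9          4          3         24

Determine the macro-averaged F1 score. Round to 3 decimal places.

0.641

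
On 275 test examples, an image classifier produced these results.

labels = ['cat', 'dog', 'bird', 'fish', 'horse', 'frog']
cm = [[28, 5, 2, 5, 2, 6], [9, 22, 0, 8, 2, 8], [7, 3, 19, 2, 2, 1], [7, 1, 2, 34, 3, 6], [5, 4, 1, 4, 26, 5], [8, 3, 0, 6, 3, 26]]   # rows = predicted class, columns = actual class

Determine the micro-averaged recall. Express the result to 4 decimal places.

Micro-averaging pools counts across classes: ΣTP=155, ΣFP=120, ΣFN=120.
Micro-recall = TP/(TP+FN) on pooled counts = 0.5636 (equals overall accuracy in single-label multiclass).

0.5636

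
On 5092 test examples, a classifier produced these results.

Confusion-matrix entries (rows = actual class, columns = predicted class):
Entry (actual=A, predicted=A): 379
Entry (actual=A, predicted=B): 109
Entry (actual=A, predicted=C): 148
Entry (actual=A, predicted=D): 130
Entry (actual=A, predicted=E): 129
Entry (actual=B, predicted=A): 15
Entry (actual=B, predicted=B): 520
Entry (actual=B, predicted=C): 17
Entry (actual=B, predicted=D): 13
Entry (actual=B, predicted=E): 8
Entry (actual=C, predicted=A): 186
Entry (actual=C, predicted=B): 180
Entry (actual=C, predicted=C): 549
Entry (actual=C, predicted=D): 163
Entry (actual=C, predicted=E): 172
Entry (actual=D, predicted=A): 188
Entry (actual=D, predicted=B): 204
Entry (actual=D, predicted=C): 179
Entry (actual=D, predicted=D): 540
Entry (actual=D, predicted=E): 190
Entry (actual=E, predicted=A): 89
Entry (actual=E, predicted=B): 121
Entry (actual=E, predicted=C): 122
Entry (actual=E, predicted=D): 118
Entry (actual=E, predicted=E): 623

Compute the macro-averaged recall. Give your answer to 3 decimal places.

0.553

Per-class recall (TP/(TP+FN)):
  A: TP=379, FN=109+148+130+129=516 → 379/895 = 0.4235
  B: TP=520, FN=15+17+13+8=53 → 520/573 = 0.9075
  C: TP=549, FN=186+180+163+172=701 → 549/1250 = 0.4392
  D: TP=540, FN=188+204+179+190=761 → 540/1301 = 0.4151
  E: TP=623, FN=89+121+122+118=450 → 623/1073 = 0.5806
Macro-recall = mean = (0.4235 + 0.9075 + 0.4392 + 0.4151 + 0.5806) / 5 = 0.553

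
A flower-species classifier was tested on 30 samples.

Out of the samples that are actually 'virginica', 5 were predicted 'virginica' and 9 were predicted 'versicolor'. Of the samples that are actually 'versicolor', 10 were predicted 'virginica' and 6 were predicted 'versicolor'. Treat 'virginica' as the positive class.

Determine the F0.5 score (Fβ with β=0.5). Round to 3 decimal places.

0.338

Fβ = (1+β²)·TP / ((1+β²)·TP + β²·FN + FP), with β²=1/4
= 1.25·5 / (1.25·5 + 0.25·9 + 10) = 0.338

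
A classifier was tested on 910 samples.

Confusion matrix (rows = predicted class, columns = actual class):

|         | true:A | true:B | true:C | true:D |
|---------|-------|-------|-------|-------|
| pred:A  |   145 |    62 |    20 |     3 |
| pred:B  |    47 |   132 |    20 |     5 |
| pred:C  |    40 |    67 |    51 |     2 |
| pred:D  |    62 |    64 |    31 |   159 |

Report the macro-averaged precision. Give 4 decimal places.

0.5249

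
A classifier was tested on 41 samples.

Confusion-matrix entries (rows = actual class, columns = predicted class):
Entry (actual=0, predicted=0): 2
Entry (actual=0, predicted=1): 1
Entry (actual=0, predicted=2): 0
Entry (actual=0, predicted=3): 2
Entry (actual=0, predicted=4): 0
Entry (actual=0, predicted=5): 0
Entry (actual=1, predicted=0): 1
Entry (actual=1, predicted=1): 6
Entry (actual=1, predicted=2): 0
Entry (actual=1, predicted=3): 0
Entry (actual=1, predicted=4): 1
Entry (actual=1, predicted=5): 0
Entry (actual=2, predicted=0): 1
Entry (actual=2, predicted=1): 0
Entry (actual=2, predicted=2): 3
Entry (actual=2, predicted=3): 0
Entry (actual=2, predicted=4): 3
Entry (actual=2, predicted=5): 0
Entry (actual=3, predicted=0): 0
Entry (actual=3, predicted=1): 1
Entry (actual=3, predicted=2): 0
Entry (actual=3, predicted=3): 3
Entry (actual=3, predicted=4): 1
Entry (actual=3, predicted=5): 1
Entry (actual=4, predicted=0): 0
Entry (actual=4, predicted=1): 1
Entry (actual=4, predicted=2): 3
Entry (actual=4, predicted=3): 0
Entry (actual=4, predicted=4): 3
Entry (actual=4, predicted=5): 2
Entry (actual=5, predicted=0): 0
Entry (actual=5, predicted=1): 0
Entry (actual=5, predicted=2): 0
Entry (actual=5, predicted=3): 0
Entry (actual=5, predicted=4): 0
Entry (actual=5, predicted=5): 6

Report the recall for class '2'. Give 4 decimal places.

0.4286

Take TP from the diagonal, FP from the rest of the '2' prediction marginal, FN from the rest of the '2' actual marginal.
recall = TP/(TP+FN).
2: TP=3, FN=1+0+0+3+0=4 → 3/7 = 0.42857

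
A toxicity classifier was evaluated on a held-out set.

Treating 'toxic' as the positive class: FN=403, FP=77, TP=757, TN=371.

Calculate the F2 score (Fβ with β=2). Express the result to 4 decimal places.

0.6915

Fβ = (1+β²)·TP / ((1+β²)·TP + β²·FN + FP), with β²=4
= 5·757 / (5·757 + 4·403 + 77) = 0.6915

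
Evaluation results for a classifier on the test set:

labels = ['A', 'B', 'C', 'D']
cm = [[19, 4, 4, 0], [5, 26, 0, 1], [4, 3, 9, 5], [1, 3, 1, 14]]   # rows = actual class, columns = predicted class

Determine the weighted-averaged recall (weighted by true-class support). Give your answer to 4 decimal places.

Per-class recall (TP/(TP+FN)):
  A: TP=19, FN=4+4+0=8 → 19/27 = 0.70370
  B: TP=26, FN=5+0+1=6 → 26/32 = 0.81250
  C: TP=9, FN=4+3+5=12 → 9/21 = 0.42857
  D: TP=14, FN=1+3+1=5 → 14/19 = 0.73684
Weighted-recall = Σ (supportᵢ/N)·recallᵢ with N=99: (27/99)·0.70370 + (32/99)·0.81250 + (21/99)·0.42857 + (19/99)·0.73684 = 0.6869

0.6869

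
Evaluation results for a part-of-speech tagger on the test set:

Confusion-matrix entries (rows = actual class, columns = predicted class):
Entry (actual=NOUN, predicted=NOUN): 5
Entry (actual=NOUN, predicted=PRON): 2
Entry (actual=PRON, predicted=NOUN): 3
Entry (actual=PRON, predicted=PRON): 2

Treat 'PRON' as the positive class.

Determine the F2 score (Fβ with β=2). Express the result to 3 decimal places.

0.417

Fβ = (1+β²)·TP / ((1+β²)·TP + β²·FN + FP), with β²=4
= 5·2 / (5·2 + 4·3 + 2) = 0.417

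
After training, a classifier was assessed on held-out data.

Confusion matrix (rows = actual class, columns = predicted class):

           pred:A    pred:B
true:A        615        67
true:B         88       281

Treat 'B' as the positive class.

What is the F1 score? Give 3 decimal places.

0.784

Precision = TP/(TP+FP) = 281/348 = 0.8075
Recall = TP/(TP+FN) = 281/369 = 0.7615
F1 = 2·TP/(2·TP+FP+FN) = 562/717 = 0.784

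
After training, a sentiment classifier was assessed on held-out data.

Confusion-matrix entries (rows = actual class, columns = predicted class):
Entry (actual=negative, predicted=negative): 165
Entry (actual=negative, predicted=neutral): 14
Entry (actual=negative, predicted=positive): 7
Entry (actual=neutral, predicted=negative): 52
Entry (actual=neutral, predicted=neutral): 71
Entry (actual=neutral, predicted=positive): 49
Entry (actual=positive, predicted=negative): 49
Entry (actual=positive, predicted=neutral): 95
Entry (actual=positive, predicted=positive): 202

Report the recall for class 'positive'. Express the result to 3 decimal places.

0.584

Take TP from the diagonal, FP from the rest of the 'positive' prediction marginal, FN from the rest of the 'positive' actual marginal.
recall = TP/(TP+FN).
positive: TP=202, FN=49+95=144 → 202/346 = 0.5838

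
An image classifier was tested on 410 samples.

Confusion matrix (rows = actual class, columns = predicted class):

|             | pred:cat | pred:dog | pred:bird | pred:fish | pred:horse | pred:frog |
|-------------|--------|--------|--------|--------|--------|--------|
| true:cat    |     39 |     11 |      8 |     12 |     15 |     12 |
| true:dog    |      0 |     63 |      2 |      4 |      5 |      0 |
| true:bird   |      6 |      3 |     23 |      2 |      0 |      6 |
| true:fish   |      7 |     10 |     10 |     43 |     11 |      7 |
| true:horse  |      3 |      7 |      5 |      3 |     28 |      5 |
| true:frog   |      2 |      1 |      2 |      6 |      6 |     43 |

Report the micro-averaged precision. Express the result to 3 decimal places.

Micro-averaging pools counts across classes: ΣTP=239, ΣFP=171, ΣFN=171.
Micro-precision = TP/(TP+FP) on pooled counts = 0.583 (equals overall accuracy in single-label multiclass).

0.583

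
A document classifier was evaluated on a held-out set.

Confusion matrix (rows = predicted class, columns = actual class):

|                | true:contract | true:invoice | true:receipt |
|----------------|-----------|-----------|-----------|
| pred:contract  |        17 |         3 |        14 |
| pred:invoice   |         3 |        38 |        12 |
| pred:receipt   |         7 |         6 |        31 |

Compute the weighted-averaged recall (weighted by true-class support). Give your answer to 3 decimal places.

Per-class recall (TP/(TP+FN)):
  contract: TP=17, FN=3+7=10 → 17/27 = 0.6296
  invoice: TP=38, FN=3+6=9 → 38/47 = 0.8085
  receipt: TP=31, FN=14+12=26 → 31/57 = 0.5439
Weighted-recall = Σ (supportᵢ/N)·recallᵢ with N=131: (27/131)·0.6296 + (47/131)·0.8085 + (57/131)·0.5439 = 0.656

0.656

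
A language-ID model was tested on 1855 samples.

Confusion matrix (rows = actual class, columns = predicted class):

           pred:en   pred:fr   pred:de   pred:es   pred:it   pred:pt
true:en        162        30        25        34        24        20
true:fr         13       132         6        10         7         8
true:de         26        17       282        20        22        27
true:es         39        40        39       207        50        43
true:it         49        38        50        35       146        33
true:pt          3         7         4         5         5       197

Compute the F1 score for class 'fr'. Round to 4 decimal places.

F1 score = 2·TP/(2·TP+FP+FN).
fr: TP=132, FP=30+17+40+38+7=132, FN=13+6+10+7+8=44 → 264/440 = 0.60000

0.6000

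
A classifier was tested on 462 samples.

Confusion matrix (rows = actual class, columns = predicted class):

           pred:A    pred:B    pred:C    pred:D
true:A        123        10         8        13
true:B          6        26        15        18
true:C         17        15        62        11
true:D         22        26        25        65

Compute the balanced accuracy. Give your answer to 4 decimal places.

0.5650

Balanced accuracy = mean of per-class recall.
  A: recall = 123/154 = 0.79870
  B: recall = 26/65 = 0.40000
  C: recall = 62/105 = 0.59048
  D: recall = 65/138 = 0.47101
Mean = (0.79870 + 0.40000 + 0.59048 + 0.47101) / 4 = 0.5650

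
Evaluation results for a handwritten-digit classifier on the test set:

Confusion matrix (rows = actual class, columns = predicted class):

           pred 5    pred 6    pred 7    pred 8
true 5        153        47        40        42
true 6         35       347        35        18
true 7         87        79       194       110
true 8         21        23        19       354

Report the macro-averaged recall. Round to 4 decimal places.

0.6505

Per-class recall (TP/(TP+FN)):
  5: TP=153, FN=47+40+42=129 → 153/282 = 0.54255
  6: TP=347, FN=35+35+18=88 → 347/435 = 0.79770
  7: TP=194, FN=87+79+110=276 → 194/470 = 0.41277
  8: TP=354, FN=21+23+19=63 → 354/417 = 0.84892
Macro-recall = mean = (0.54255 + 0.79770 + 0.41277 + 0.84892) / 4 = 0.6505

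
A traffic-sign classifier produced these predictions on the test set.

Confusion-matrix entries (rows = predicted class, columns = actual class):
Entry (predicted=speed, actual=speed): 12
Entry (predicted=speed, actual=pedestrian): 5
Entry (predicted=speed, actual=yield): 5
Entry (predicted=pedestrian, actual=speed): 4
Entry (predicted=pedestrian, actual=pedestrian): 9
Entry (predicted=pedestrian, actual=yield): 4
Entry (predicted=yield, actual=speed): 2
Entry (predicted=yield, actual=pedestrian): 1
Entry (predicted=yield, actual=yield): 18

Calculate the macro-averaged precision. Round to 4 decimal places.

0.6440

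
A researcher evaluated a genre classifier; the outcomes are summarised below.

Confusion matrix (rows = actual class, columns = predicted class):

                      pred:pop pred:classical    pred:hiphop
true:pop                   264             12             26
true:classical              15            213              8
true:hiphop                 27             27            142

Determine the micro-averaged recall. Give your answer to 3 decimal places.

Micro-averaging pools counts across classes: ΣTP=619, ΣFP=115, ΣFN=115.
Micro-recall = TP/(TP+FN) on pooled counts = 0.843 (equals overall accuracy in single-label multiclass).

0.843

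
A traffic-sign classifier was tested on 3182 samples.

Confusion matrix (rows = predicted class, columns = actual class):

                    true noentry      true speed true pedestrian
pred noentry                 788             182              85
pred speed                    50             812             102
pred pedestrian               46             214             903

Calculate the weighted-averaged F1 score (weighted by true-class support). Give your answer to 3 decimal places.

0.784

Per-class F1 score (2·TP/(2·TP+FP+FN)):
  noentry: TP=788, FP=182+85=267, FN=50+46=96 → 1576/1939 = 0.8128
  speed: TP=812, FP=50+102=152, FN=182+214=396 → 1624/2172 = 0.7477
  pedestrian: TP=903, FP=46+214=260, FN=85+102=187 → 1806/2253 = 0.8016
Weighted-F1 score = Σ (supportᵢ/N)·F1 scoreᵢ with N=3182: (884/3182)·0.8128 + (1208/3182)·0.7477 + (1090/3182)·0.8016 = 0.784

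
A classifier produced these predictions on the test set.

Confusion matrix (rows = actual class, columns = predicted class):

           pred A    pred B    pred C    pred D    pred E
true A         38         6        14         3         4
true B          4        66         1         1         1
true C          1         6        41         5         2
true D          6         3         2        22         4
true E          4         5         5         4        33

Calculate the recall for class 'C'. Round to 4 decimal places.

0.7455

One-vs-rest for 'C': TP = diagonal; FP = other classes predicted 'C'; FN = 'C' predicted as other.
recall = TP/(TP+FN).
C: TP=41, FN=1+6+5+2=14 → 41/55 = 0.74545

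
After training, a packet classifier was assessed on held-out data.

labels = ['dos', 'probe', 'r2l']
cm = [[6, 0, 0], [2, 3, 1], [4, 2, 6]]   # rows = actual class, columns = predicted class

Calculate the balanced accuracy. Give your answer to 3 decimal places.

0.667

Balanced accuracy = mean of per-class recall.
  dos: recall = 6/6 = 1.0000
  probe: recall = 3/6 = 0.5000
  r2l: recall = 6/12 = 0.5000
Mean = (1.0000 + 0.5000 + 0.5000) / 3 = 0.667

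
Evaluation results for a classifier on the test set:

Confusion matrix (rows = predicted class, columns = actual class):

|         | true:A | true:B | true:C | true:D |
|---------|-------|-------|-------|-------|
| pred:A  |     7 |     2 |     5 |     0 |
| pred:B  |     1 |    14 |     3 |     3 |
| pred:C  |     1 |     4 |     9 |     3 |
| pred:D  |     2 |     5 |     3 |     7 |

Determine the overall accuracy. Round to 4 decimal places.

Accuracy = trace / total = (7+14+9+7=37) / 69 = 37/69 = 0.5362

0.5362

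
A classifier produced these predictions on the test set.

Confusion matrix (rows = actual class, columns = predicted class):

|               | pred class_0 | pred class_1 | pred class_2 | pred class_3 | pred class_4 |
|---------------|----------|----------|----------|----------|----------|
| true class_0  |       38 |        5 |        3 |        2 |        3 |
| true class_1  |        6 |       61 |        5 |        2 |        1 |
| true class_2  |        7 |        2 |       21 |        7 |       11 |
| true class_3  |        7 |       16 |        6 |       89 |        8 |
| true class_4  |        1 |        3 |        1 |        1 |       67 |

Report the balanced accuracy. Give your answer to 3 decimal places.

Balanced accuracy = mean of per-class recall.
  class_0: recall = 38/51 = 0.7451
  class_1: recall = 61/75 = 0.8133
  class_2: recall = 21/48 = 0.4375
  class_3: recall = 89/126 = 0.7063
  class_4: recall = 67/73 = 0.9178
Mean = (0.7451 + 0.8133 + 0.4375 + 0.7063 + 0.9178) / 5 = 0.724

0.724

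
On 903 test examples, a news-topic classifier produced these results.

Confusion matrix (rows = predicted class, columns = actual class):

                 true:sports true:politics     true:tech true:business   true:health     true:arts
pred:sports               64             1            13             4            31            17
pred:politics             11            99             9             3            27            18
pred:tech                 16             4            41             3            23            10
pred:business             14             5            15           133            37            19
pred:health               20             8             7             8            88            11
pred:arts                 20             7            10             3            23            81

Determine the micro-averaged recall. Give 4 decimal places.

0.5604

Micro-averaging pools counts across classes: ΣTP=506, ΣFP=397, ΣFN=397.
Micro-recall = TP/(TP+FN) on pooled counts = 0.5604 (equals overall accuracy in single-label multiclass).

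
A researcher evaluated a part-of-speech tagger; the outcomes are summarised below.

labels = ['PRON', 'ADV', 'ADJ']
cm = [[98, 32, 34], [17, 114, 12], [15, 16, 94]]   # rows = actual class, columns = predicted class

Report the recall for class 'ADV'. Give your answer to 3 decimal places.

0.797

One-vs-rest for 'ADV': TP = diagonal; FP = other classes predicted 'ADV'; FN = 'ADV' predicted as other.
recall = TP/(TP+FN).
ADV: TP=114, FN=17+12=29 → 114/143 = 0.7972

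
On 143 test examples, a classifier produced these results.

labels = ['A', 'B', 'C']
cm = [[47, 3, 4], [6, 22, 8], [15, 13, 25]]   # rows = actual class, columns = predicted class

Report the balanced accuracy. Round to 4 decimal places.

0.6511

Balanced accuracy = mean of per-class recall.
  A: recall = 47/54 = 0.87037
  B: recall = 22/36 = 0.61111
  C: recall = 25/53 = 0.47170
Mean = (0.87037 + 0.61111 + 0.47170) / 3 = 0.6511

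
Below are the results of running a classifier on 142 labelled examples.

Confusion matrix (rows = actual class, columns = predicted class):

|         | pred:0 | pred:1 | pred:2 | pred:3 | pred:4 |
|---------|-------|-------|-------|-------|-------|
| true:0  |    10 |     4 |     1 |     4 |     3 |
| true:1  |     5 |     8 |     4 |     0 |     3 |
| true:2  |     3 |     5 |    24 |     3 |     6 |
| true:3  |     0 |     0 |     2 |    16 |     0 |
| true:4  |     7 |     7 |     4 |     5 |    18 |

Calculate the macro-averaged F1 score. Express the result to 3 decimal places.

0.525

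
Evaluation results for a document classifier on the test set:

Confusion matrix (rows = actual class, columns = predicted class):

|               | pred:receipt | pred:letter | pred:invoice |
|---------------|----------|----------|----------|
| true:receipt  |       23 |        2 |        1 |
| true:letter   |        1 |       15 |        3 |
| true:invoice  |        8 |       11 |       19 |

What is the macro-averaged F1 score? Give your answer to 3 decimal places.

Per-class F1 score (2·TP/(2·TP+FP+FN)):
  receipt: TP=23, FP=1+8=9, FN=2+1=3 → 46/58 = 0.7931
  letter: TP=15, FP=2+11=13, FN=1+3=4 → 30/47 = 0.6383
  invoice: TP=19, FP=1+3=4, FN=8+11=19 → 38/61 = 0.6230
Macro-F1 score = mean = (0.7931 + 0.6383 + 0.6230) / 3 = 0.685

0.685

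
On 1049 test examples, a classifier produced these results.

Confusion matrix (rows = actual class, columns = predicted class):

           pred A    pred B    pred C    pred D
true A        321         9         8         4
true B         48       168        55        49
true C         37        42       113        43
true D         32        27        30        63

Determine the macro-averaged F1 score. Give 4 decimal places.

0.5836

Per-class F1 score (2·TP/(2·TP+FP+FN)):
  A: TP=321, FP=48+37+32=117, FN=9+8+4=21 → 642/780 = 0.82308
  B: TP=168, FP=9+42+27=78, FN=48+55+49=152 → 336/566 = 0.59364
  C: TP=113, FP=8+55+30=93, FN=37+42+43=122 → 226/441 = 0.51247
  D: TP=63, FP=4+49+43=96, FN=32+27+30=89 → 126/311 = 0.40514
Macro-F1 score = mean = (0.82308 + 0.59364 + 0.51247 + 0.40514) / 4 = 0.5836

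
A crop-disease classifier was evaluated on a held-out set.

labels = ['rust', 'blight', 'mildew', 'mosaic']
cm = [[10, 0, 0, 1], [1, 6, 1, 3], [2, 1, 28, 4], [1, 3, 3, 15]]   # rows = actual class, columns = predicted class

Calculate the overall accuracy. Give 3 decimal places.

0.747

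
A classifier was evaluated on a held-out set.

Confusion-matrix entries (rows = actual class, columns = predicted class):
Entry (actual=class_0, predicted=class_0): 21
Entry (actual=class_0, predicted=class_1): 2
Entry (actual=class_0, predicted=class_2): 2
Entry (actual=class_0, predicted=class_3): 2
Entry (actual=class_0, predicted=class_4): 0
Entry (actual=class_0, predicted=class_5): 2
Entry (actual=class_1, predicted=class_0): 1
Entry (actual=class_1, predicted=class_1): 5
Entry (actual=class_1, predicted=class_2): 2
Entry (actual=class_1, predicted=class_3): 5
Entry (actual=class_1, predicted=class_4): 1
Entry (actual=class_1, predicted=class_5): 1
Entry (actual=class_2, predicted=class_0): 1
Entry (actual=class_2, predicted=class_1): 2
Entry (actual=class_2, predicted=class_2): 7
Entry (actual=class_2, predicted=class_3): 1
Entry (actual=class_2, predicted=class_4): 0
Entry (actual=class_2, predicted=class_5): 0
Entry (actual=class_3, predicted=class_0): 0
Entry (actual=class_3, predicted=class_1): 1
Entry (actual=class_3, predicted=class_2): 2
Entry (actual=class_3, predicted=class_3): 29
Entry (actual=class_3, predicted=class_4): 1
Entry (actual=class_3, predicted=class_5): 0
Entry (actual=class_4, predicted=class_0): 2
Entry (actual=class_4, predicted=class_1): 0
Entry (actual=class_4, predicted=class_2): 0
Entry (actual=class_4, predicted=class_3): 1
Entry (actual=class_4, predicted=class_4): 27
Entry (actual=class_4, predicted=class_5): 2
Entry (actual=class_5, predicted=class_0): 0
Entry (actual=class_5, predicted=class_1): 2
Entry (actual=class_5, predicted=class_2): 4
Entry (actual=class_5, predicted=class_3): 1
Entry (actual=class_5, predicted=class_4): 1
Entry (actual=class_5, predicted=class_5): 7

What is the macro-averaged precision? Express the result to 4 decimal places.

0.6492

Per-class precision (TP/(TP+FP)):
  class_0: TP=21, FP=1+1+0+2+0=4 → 21/25 = 0.84000
  class_1: TP=5, FP=2+2+1+0+2=7 → 5/12 = 0.41667
  class_2: TP=7, FP=2+2+2+0+4=10 → 7/17 = 0.41176
  class_3: TP=29, FP=2+5+1+1+1=10 → 29/39 = 0.74359
  class_4: TP=27, FP=0+1+0+1+1=3 → 27/30 = 0.90000
  class_5: TP=7, FP=2+1+0+0+2=5 → 7/12 = 0.58333
Macro-precision = mean = (0.84000 + 0.41667 + 0.41176 + 0.74359 + 0.90000 + 0.58333) / 6 = 0.6492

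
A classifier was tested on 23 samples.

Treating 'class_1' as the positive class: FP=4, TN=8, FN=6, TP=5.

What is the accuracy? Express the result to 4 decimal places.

0.5652

Accuracy = (TP+TN)/N = (5+8)/23 = 0.5652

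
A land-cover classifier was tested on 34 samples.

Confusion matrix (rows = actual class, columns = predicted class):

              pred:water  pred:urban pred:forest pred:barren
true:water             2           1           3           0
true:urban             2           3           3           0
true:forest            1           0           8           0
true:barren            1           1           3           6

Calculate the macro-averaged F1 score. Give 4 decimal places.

Per-class F1 score (2·TP/(2·TP+FP+FN)):
  water: TP=2, FP=2+1+1=4, FN=1+3+0=4 → 4/12 = 0.33333
  urban: TP=3, FP=1+0+1=2, FN=2+3+0=5 → 6/13 = 0.46154
  forest: TP=8, FP=3+3+3=9, FN=1+0+0=1 → 16/26 = 0.61538
  barren: TP=6, FP=0+0+0=0, FN=1+1+3=5 → 12/17 = 0.70588
Macro-F1 score = mean = (0.33333 + 0.46154 + 0.61538 + 0.70588) / 4 = 0.5290

0.5290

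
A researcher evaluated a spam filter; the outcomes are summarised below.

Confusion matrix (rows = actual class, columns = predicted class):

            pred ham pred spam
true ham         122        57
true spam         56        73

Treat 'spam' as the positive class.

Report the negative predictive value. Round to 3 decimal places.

0.685

NPV = TN/(TN+FN) = 122/(122+56) = 0.685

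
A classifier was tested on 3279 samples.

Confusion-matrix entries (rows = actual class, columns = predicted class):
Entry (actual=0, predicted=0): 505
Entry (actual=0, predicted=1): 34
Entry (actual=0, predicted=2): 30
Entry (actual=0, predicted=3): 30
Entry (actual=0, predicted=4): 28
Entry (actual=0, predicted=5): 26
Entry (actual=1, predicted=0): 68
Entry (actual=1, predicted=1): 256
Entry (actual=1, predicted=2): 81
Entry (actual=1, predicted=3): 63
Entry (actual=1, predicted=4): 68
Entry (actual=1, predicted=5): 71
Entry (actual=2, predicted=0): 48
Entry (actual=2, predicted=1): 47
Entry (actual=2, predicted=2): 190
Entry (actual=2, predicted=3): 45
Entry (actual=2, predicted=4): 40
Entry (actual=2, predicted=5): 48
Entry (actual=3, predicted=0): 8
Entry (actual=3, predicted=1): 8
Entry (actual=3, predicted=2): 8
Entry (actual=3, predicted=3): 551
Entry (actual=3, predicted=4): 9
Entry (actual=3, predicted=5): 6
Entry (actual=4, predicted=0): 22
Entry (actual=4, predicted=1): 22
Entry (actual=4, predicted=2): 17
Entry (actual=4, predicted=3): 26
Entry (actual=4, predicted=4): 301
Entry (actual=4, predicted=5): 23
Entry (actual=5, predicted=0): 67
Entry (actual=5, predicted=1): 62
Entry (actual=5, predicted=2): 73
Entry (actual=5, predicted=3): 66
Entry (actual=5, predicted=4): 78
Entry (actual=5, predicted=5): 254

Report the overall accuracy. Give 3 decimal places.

0.627

Accuracy = trace / total = (505+256+190+551+301+254=2057) / 3279 = 2057/3279 = 0.627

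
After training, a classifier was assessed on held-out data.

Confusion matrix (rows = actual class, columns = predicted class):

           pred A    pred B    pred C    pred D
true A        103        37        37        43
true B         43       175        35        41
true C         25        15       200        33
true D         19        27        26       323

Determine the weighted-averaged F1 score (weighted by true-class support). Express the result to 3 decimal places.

0.673

Per-class F1 score (2·TP/(2·TP+FP+FN)):
  A: TP=103, FP=43+25+19=87, FN=37+37+43=117 → 206/410 = 0.5024
  B: TP=175, FP=37+15+27=79, FN=43+35+41=119 → 350/548 = 0.6387
  C: TP=200, FP=37+35+26=98, FN=25+15+33=73 → 400/571 = 0.7005
  D: TP=323, FP=43+41+33=117, FN=19+27+26=72 → 646/835 = 0.7737
Weighted-F1 score = Σ (supportᵢ/N)·F1 scoreᵢ with N=1182: (220/1182)·0.5024 + (294/1182)·0.6387 + (273/1182)·0.7005 + (395/1182)·0.7737 = 0.673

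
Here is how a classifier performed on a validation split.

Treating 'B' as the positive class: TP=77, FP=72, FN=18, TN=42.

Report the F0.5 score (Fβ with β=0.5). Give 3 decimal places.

0.557

Fβ = (1+β²)·TP / ((1+β²)·TP + β²·FN + FP), with β²=1/4
= 1.25·77 / (1.25·77 + 0.25·18 + 72) = 0.557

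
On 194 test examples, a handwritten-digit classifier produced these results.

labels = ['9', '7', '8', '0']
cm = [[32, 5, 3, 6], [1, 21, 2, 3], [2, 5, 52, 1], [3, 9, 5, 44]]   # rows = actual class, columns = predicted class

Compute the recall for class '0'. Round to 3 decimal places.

recall = TP/(TP+FN).
0: TP=44, FN=3+9+5=17 → 44/61 = 0.7213

0.721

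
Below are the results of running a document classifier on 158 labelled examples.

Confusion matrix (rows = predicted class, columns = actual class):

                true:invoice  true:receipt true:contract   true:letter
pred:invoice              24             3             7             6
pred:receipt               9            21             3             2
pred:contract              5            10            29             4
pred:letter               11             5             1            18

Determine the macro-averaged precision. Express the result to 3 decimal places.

0.580

Per-class precision (TP/(TP+FP)):
  invoice: TP=24, FP=3+7+6=16 → 24/40 = 0.6000
  receipt: TP=21, FP=9+3+2=14 → 21/35 = 0.6000
  contract: TP=29, FP=5+10+4=19 → 29/48 = 0.6042
  letter: TP=18, FP=11+5+1=17 → 18/35 = 0.5143
Macro-precision = mean = (0.6000 + 0.6000 + 0.6042 + 0.5143) / 4 = 0.580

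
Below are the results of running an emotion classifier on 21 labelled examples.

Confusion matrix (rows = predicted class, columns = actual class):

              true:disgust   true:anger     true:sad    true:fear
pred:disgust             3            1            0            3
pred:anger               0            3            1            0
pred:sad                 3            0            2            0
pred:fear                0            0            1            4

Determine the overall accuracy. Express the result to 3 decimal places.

Accuracy = trace / total = (3+3+2+4=12) / 21 = 12/21 = 0.571

0.571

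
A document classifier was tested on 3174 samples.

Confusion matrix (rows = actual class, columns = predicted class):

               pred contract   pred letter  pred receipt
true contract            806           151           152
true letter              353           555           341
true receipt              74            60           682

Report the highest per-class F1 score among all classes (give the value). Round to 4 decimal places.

0.6883

Per-class F1 score (2·TP/(2·TP+FP+FN)):
  contract: TP=806, FP=353+74=427, FN=151+152=303 → 1612/2342 = 0.68830
  letter: TP=555, FP=151+60=211, FN=353+341=694 → 1110/2015 = 0.55087
  receipt: TP=682, FP=152+341=493, FN=74+60=134 → 1364/1991 = 0.68508
Highest is class 'contract' with F1 score = 0.6883.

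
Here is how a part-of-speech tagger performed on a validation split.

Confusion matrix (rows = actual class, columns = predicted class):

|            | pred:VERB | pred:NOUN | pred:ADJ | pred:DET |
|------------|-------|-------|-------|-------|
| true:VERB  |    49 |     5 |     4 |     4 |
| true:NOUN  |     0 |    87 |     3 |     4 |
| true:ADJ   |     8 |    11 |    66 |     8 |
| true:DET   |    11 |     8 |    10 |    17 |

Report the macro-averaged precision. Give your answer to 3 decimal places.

0.704

Per-class precision (TP/(TP+FP)):
  VERB: TP=49, FP=0+8+11=19 → 49/68 = 0.7206
  NOUN: TP=87, FP=5+11+8=24 → 87/111 = 0.7838
  ADJ: TP=66, FP=4+3+10=17 → 66/83 = 0.7952
  DET: TP=17, FP=4+4+8=16 → 17/33 = 0.5152
Macro-precision = mean = (0.7206 + 0.7838 + 0.7952 + 0.5152) / 4 = 0.704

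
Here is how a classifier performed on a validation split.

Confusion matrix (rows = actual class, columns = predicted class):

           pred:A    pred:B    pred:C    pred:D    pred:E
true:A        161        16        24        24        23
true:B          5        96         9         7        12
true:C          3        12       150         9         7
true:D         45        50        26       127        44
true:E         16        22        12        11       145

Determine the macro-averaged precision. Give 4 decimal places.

Per-class precision (TP/(TP+FP)):
  A: TP=161, FP=5+3+45+16=69 → 161/230 = 0.70000
  B: TP=96, FP=16+12+50+22=100 → 96/196 = 0.48980
  C: TP=150, FP=24+9+26+12=71 → 150/221 = 0.67873
  D: TP=127, FP=24+7+9+11=51 → 127/178 = 0.71348
  E: TP=145, FP=23+12+7+44=86 → 145/231 = 0.62771
Macro-precision = mean = (0.70000 + 0.48980 + 0.67873 + 0.71348 + 0.62771) / 5 = 0.6419

0.6419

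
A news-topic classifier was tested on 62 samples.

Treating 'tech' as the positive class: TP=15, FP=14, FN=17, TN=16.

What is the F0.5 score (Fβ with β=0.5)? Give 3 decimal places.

Fβ = (1+β²)·TP / ((1+β²)·TP + β²·FN + FP), with β²=1/4
= 1.25·15 / (1.25·15 + 0.25·17 + 14) = 0.507

0.507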